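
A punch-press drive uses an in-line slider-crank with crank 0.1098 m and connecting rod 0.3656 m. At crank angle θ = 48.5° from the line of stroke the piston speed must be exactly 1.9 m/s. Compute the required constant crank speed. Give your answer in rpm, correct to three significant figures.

For an in-line slider-crank, |v_piston| = rω|sinθ|·[1 + r cosθ/√(L² − r² sin²θ)].
With r = 0.1098 m, L = 0.3656 m, θ = 48.5°: the bracketed kinematic factor |dx/dθ| = 0.099031 m.
ω = v/|dx/dθ| = 1.9/0.099031 = 19.186 rad/s.
N = 60ω/(2π) = 183.21 rpm.

183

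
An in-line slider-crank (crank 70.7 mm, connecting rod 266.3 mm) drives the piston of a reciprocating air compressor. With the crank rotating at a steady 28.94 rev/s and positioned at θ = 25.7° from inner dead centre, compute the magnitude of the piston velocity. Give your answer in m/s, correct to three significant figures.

ω = 2π·28.9 = 181.8 rad/s
For an in-line slider-crank, x = r cosθ + √(L² − r² sin²θ), so v = −rω sinθ·[1 + r cosθ/√(L² − r² sin²θ)].
With r = 0.0707 m, L = 0.2663 m, θ = 25.7°: √(L² − r² sin²θ) = 0.26453 m.
v = −0.0707·181.8·0.43366·[1 + 0.0707·0.90108/0.26453] = -6.9176 m/s.
|v| = 6.9176 m/s.

6.92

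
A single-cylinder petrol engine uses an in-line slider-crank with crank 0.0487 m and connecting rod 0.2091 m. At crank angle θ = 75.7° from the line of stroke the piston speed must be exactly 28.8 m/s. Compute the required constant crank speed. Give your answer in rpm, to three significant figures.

5500

For an in-line slider-crank, |v_piston| = rω|sinθ|·[1 + r cosθ/√(L² − r² sin²θ)].
With r = 0.0487 m, L = 0.2091 m, θ = 75.7°: the bracketed kinematic factor |dx/dθ| = 0.049978 m.
ω = v/|dx/dθ| = 28.8/0.049978 = 576.26 rad/s.
N = 60ω/(2π) = 5502.8 rpm.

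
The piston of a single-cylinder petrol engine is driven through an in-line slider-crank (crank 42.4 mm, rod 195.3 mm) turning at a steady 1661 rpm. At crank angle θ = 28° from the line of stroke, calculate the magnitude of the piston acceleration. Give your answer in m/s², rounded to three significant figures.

1290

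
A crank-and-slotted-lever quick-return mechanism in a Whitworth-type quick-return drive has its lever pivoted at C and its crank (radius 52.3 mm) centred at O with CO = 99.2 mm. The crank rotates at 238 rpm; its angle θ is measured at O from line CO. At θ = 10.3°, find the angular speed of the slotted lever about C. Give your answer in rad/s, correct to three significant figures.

8.58

ω = 24.92 rad/s (from 238 rpm).
Crank pin A relative to C: A = (d + r cosθ, r sinθ); lever angle φ = atan2(r sinθ, d + r cosθ).
Differentiating tanφ: φ̇ = rω(d cosθ + r)/(d² + r² + 2dr cosθ).
d² + r² + 2dr cosθ = |CA|² = 0.022785 m²;  d cosθ + r = +0.1499 m.
|ω_lever| = |0.0523·24.92·+0.1499| / 0.022785 = 8.5756 rad/s.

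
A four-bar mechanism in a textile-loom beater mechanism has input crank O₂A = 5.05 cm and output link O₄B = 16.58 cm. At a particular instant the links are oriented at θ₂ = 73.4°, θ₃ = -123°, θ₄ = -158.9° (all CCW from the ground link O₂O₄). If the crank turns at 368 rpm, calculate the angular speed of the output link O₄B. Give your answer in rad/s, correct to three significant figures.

5.65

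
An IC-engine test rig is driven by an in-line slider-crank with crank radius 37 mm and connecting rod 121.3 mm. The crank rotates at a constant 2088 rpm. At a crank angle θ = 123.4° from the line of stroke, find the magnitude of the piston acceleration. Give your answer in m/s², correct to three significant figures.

ω = 2π·2088/60 = 218.7 rad/s
x(θ) = r cosθ + √(L² − r² sin²θ); with ω constant, a = ω²·d²x/dθ².
d²x/dθ² = −r cosθ − r²(cos2θ)/√u − r⁴ sin²2θ/(4u^{3/2}),  u = L² − r² sin²θ = 0.0137595 m².
Substituting r = 0.037 m, L = 0.1213 m, θ = 123.4°: d²x/dθ² = +0.02472 m.
a = ω²·d²x/dθ² = (218.7)²·(+0.02472) = +1181.9 m/s²;  |a| = 1181.9 m/s².

1180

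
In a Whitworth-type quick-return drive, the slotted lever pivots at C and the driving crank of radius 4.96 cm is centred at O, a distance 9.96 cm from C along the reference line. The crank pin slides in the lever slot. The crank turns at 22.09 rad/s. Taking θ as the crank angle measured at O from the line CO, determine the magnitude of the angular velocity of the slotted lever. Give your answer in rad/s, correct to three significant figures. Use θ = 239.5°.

0.141

ω = 22.09 rad/s
Crank pin A relative to C: A = (d + r cosθ, r sinθ); lever angle φ = atan2(r sinθ, d + r cosθ).
Differentiating tanφ: φ̇ = rω(d cosθ + r)/(d² + r² + 2dr cosθ).
d² + r² + 2dr cosθ = |CA|² = 0.00736568 m²;  d cosθ + r = -0.00095082 m.
|ω_lever| = |0.0496·22.09·-0.00095082| / 0.00736568 = 0.14144 rad/s.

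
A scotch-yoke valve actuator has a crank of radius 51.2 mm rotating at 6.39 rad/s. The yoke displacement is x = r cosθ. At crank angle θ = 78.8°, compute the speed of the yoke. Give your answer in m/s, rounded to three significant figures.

ω = 6.39 rad/s
x = r cosθ ⇒ ẋ = −rω sinθ.
|v| = rω|sinθ| = 0.0512·6.39·|sin 78.8°| = 0.32094 m/s.

0.321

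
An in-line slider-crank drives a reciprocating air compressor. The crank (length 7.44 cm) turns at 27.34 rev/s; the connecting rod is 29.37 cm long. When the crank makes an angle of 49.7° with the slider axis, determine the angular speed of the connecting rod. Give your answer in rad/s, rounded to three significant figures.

28.7

ω = 171.8 rad/s (converted from 27.34 rev/s).
The rod makes angle φ with the slider axis where L sinφ = r sinθ; differentiating, L cosφ·φ̇ = r ω cosθ.
L cosφ = √(L² − r² sin²θ) = 0.28817 m.
|ω_rod| = r ω |cosθ| / √(L² − r² sin²θ) = 0.0744·171.8·0.64679/0.28817 = 28.686 rad/s.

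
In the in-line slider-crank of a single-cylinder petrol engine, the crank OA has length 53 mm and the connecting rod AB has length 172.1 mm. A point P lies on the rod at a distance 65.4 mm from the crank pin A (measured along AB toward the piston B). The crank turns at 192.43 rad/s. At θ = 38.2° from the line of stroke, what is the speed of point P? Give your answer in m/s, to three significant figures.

ω = 192.4 rad/s.  Crank-pin speed |V_A| = rω = 10.199 m/s, perpendicular to OA.
Rod angle: sinφ = −(r/L) sinθ ⇒ φ = -10.979°; ω_rod = −rω cosθ/√(L²−r²sin²θ) = -47.439 rad/s.
V_P = V_A + ω_rod × AP, with AP = 0.0654 m along the rod.
Components: V_Px = −rω sinθ − a·ω_rod·sinφ = -6.8979 m/s;  V_Py = rω cosθ + a·ω_rod·cosφ = +4.9691 m/s.
|V_P| = √(V_Px² + V_Py²) = 8.5013 m/s.

8.50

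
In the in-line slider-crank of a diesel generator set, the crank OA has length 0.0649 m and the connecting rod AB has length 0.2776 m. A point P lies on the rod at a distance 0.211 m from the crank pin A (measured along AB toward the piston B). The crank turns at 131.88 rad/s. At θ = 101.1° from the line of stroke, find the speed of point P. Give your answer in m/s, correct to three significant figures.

8.11

ω = 131.9 rad/s.  Crank-pin speed |V_A| = rω = 8.559 m/s, perpendicular to OA.
Rod angle: sinφ = −(r/L) sinθ ⇒ φ = -13.263°; ω_rod = −rω cosθ/√(L²−r²sin²θ) = +6.0985 rad/s.
V_P = V_A + ω_rod × AP, with AP = 0.211 m along the rod.
Components: V_Px = −rω sinθ − a·ω_rod·sinφ = -8.1037 m/s;  V_Py = rω cosθ + a·ω_rod·cosφ = -0.39533 m/s.
|V_P| = √(V_Px² + V_Py²) = 8.1133 m/s.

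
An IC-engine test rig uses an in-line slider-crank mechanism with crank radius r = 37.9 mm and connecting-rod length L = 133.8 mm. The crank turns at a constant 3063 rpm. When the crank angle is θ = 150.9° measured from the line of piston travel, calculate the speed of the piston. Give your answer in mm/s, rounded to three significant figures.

ω = 2π·3063/60 = 320.8 rad/s
For an in-line slider-crank, x = r cosθ + √(L² − r² sin²θ), so v = −rω sinθ·[1 + r cosθ/√(L² − r² sin²θ)].
With r = 0.0379 m, L = 0.1338 m, θ = 150.9°: √(L² − r² sin²θ) = 0.13252 m.
v = −0.0379·320.8·0.48634·[1 + 0.0379·-0.87377/0.13252] = -4.4348 m/s.
|v| = 4.4348 m/s = 4434.8 mm/s.

4430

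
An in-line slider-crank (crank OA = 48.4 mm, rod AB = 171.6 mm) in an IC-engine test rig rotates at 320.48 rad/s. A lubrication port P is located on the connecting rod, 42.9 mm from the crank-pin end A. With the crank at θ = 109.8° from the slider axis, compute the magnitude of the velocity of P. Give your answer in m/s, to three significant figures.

ω = 320.5 rad/s.  Crank-pin speed |V_A| = rω = 15.511 m/s, perpendicular to OA.
Rod angle: sinφ = −(r/L) sinθ ⇒ φ = -15.389°; ω_rod = −rω cosθ/√(L²−r²sin²θ) = +31.758 rad/s.
V_P = V_A + ω_rod × AP, with AP = 0.0429 m along the rod.
Components: V_Px = −rω sinθ − a·ω_rod·sinφ = -14.233 m/s;  V_Py = rω cosθ + a·ω_rod·cosφ = -3.9407 m/s.
|V_P| = √(V_Px² + V_Py²) = 14.768 m/s.

14.8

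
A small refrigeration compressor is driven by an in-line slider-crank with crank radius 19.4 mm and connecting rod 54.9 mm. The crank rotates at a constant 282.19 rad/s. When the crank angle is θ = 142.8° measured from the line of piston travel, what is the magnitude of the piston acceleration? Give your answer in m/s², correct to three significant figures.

1060

ω = 282.2 rad/s
x(θ) = r cosθ + √(L² − r² sin²θ); with ω constant, a = ω²·d²x/dθ².
d²x/dθ² = −r cosθ − r²(cos2θ)/√u − r⁴ sin²2θ/(4u^{3/2}),  u = L² − r² sin²θ = 0.00287644 m².
Substituting r = 0.0194 m, L = 0.0549 m, θ = 142.8°: d²x/dθ² = +0.013353 m.
a = ω²·d²x/dθ² = (282.2)²·(+0.013353) = +1063.3 m/s²;  |a| = 1063.3 m/s².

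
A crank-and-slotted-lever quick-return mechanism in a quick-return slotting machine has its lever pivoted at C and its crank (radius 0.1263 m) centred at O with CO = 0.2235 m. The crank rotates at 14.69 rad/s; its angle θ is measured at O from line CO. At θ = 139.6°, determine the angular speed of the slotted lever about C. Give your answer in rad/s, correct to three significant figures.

3.56

ω = 14.69 rad/s
Crank pin A relative to C: A = (d + r cosθ, r sinθ); lever angle φ = atan2(r sinθ, d + r cosθ).
Differentiating tanφ: φ̇ = rω(d cosθ + r)/(d² + r² + 2dr cosθ).
d² + r² + 2dr cosθ = |CA|² = 0.0229105 m²;  d cosθ + r = -0.043904 m.
|ω_lever| = |0.1263·14.69·-0.043904| / 0.0229105 = 3.5554 rad/s.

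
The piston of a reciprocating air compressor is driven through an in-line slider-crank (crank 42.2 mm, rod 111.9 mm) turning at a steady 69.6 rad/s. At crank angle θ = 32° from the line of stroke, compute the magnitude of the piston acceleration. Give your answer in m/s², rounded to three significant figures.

210

ω = 69.6 rad/s
x(θ) = r cosθ + √(L² − r² sin²θ); with ω constant, a = ω²·d²x/dθ².
d²x/dθ² = −r cosθ − r²(cos2θ)/√u − r⁴ sin²2θ/(4u^{3/2}),  u = L² − r² sin²θ = 0.0120215 m².
Substituting r = 0.0422 m, L = 0.1119 m, θ = 32°: d²x/dθ² = -0.043394 m.
a = ω²·d²x/dθ² = (69.6)²·(-0.043394) = -210.21 m/s²;  |a| = 210.21 m/s².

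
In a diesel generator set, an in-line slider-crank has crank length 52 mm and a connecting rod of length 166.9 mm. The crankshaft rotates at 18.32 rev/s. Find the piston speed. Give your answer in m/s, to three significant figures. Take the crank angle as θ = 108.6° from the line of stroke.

5.08

ω = 2π·18.3 = 115.1 rad/s
For an in-line slider-crank, x = r cosθ + √(L² − r² sin²θ), so v = −rω sinθ·[1 + r cosθ/√(L² − r² sin²θ)].
With r = 0.052 m, L = 0.1669 m, θ = 108.6°: √(L² − r² sin²θ) = 0.15946 m.
v = −0.052·115.1·0.94777·[1 + 0.052·-0.31896/0.15946] = -5.0829 m/s.
|v| = 5.0829 m/s.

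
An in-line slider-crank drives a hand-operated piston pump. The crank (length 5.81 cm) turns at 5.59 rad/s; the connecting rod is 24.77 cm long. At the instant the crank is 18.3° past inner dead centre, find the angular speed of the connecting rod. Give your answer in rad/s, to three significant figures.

ω = 5.59 rad/s
The rod makes angle φ with the slider axis where L sinφ = r sinθ; differentiating, L cosφ·φ̇ = r ω cosθ.
L cosφ = √(L² − r² sin²θ) = 0.24703 m.
|ω_rod| = r ω |cosθ| / √(L² − r² sin²θ) = 0.0581·5.59·0.94943/0.24703 = 1.2483 rad/s.

1.25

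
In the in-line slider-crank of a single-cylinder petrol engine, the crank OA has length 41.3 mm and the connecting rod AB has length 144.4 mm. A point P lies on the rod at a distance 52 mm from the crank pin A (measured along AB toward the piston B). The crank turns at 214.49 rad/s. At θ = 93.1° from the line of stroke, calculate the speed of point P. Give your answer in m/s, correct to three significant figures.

ω = 214.5 rad/s.  Crank-pin speed |V_A| = rω = 8.8584 m/s, perpendicular to OA.
Rod angle: sinφ = −(r/L) sinθ ⇒ φ = -16.594°; ω_rod = −rω cosθ/√(L²−r²sin²θ) = +3.4617 rad/s.
V_P = V_A + ω_rod × AP, with AP = 0.052 m along the rod.
Components: V_Px = −rω sinθ − a·ω_rod·sinφ = -8.7941 m/s;  V_Py = rω cosθ + a·ω_rod·cosφ = -0.30654 m/s.
|V_P| = √(V_Px² + V_Py²) = 8.7994 m/s.

8.80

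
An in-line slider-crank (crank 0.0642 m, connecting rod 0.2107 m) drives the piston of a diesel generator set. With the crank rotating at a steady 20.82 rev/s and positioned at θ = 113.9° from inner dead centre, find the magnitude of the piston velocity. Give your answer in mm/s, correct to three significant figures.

6690

ω = 2π·20.8 = 130.8 rad/s
For an in-line slider-crank, x = r cosθ + √(L² − r² sin²θ), so v = −rω sinθ·[1 + r cosθ/√(L² − r² sin²θ)].
With r = 0.0642 m, L = 0.2107 m, θ = 113.9°: √(L² − r² sin²θ) = 0.20236 m.
v = −0.0642·130.8·0.91425·[1 + 0.0642·-0.40514/0.20236] = -6.6913 m/s.
|v| = 6.6913 m/s = 6691.3 mm/s.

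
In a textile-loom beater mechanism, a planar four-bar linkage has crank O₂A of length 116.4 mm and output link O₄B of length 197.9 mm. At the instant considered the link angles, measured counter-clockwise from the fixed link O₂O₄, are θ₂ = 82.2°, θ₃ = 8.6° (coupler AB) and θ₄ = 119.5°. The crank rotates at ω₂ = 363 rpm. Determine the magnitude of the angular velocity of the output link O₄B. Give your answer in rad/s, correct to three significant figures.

23.0

ω₂ = 38.01 rad/s (from 363 rpm).
Differentiating the loop-closure r₂e^{iθ₂}+r₃e^{iθ₃}=r₁+r₄e^{iθ₄} gives r₂ω₂e^{iθ₂}+r₃ω₃e^{iθ₃}=r₄ω₄e^{iθ₄}.
Eliminating the other unknown: ω₄ = r₂ω₂ sin(θ₂−θ₃) / [r₄ sin(θ₄−θ₃)].
Numerator sine = +0.95931; denominator sine = +0.93420.
Result = 0.1164·38.01·(+0.95931) / (0.1979·(+0.93420)) = +22.959 rad/s; magnitude 22.959 rad/s.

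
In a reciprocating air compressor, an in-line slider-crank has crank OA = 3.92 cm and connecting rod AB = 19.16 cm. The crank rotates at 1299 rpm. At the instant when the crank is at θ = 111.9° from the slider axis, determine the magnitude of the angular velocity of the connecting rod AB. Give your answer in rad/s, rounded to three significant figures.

10.6

ω = 136 rad/s (converted from 1299 rpm).
The rod makes angle φ with the slider axis where L sinφ = r sinθ; differentiating, L cosφ·φ̇ = r ω cosθ.
L cosφ = √(L² − r² sin²θ) = 0.18812 m.
|ω_rod| = r ω |cosθ| / √(L² − r² sin²θ) = 0.0392·136·0.37299/0.18812 = 10.573 rad/s.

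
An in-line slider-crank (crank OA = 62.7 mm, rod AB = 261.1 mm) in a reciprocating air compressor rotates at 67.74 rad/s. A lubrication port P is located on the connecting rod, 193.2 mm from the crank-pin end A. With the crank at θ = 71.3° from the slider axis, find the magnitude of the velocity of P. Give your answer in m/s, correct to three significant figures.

ω = 67.74 rad/s.  Crank-pin speed |V_A| = rω = 4.2473 m/s, perpendicular to OA.
Rod angle: sinφ = −(r/L) sinθ ⇒ φ = -13.148°; ω_rod = −rω cosθ/√(L²−r²sin²θ) = -5.3558 rad/s.
V_P = V_A + ω_rod × AP, with AP = 0.1932 m along the rod.
Components: V_Px = −rω sinθ − a·ω_rod·sinφ = -4.2584 m/s;  V_Py = rω cosθ + a·ω_rod·cosφ = +0.35413 m/s.
|V_P| = √(V_Px² + V_Py²) = 4.2731 m/s.

4.27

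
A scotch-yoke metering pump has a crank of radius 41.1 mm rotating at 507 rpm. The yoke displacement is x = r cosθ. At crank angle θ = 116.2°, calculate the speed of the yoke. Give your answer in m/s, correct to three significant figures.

ω = 53.09 rad/s (from 507 rpm).
x = r cosθ ⇒ ẋ = −rω sinθ.
|v| = rω|sinθ| = 0.0411·53.09·|sin 116.2°| = 1.9579 m/s.

1.96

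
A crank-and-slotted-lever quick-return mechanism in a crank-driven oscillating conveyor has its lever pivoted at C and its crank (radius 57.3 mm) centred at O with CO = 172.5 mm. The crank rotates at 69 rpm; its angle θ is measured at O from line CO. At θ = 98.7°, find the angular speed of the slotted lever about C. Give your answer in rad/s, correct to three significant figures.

0.430

ω = 7.226 rad/s (from 69 rpm).
Crank pin A relative to C: A = (d + r cosθ, r sinθ); lever angle φ = atan2(r sinθ, d + r cosθ).
Differentiating tanφ: φ̇ = rω(d cosθ + r)/(d² + r² + 2dr cosθ).
d² + r² + 2dr cosθ = |CA|² = 0.0300493 m²;  d cosθ + r = +0.031208 m.
|ω_lever| = |0.0573·7.226·+0.031208| / 0.0300493 = 0.42999 rad/s.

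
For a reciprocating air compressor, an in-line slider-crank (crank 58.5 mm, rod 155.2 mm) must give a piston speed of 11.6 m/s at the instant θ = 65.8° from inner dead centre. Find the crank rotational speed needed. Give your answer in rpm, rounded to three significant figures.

For an in-line slider-crank, |v_piston| = rω|sinθ|·[1 + r cosθ/√(L² − r² sin²θ)].
With r = 0.0585 m, L = 0.1552 m, θ = 65.8°: the bracketed kinematic factor |dx/dθ| = 0.062139 m.
ω = v/|dx/dθ| = 11.6/0.062139 = 186.68 rad/s.
N = 60ω/(2π) = 1782.6 rpm.

1780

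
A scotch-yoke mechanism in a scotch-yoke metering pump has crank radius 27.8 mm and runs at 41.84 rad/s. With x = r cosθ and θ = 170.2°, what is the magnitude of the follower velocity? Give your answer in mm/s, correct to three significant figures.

198

ω = 41.84 rad/s
x = r cosθ ⇒ ẋ = −rω sinθ.
|v| = rω|sinθ| = 0.0278·41.84·|sin 170.2°| = 0.19798 m/s = 197.98 mm/s.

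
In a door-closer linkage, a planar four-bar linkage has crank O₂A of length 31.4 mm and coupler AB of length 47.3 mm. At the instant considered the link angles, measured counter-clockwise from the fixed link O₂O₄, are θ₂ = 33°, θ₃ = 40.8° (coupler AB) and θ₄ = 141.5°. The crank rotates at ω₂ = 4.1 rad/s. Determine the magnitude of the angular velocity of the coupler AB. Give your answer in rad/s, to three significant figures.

ω₂ = 4.1 rad/s
Differentiating the loop-closure r₂e^{iθ₂}+r₃e^{iθ₃}=r₁+r₄e^{iθ₄} gives r₂ω₂e^{iθ₂}+r₃ω₃e^{iθ₃}=r₄ω₄e^{iθ₄}.
Eliminating the other unknown: ω₃ = r₂ω₂ sin(θ₄−θ₂) / [r₃ sin(θ₃−θ₄)].
Numerator sine = +0.94832; denominator sine = -0.98261.
Result = 0.0314·4.1·(+0.94832) / (0.0473·(-0.98261)) = -2.6268 rad/s; magnitude 2.6268 rad/s.

2.63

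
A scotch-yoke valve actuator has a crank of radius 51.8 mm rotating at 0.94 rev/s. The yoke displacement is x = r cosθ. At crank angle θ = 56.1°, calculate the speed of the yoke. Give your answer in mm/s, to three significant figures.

ω = 5.906 rad/s (from 0.94 rev/s).
x = r cosθ ⇒ ẋ = −rω sinθ.
|v| = rω|sinθ| = 0.0518·5.906·|sin 56.1°| = 0.25393 m/s = 253.93 mm/s.

254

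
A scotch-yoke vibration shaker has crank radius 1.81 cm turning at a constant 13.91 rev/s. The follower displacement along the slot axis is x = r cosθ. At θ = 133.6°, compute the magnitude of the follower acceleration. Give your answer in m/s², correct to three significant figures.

95.3

ω = 87.4 rad/s (from 13.91 rev/s).
x = r cosθ ⇒ ẍ = −rω² cosθ (ω constant).
|a| = rω²|cosθ| = 0.0181·(87.4)²·|cos 133.6°| = 95.346 m/s².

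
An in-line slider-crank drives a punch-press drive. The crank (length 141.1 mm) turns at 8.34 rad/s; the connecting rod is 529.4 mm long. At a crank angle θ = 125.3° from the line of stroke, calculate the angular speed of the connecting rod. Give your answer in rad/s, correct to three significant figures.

1.32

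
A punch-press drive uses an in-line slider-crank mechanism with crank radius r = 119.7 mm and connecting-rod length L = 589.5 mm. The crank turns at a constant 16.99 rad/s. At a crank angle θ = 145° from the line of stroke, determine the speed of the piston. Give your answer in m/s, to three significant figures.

0.971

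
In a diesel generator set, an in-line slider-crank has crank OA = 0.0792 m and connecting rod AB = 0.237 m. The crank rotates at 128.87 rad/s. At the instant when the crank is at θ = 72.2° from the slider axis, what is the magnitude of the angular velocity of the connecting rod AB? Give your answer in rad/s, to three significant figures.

ω = 128.9 rad/s
The rod makes angle φ with the slider axis where L sinφ = r sinθ; differentiating, L cosφ·φ̇ = r ω cosθ.
L cosφ = √(L² − r² sin²θ) = 0.22468 m.
|ω_rod| = r ω |cosθ| / √(L² − r² sin²θ) = 0.0792·128.9·0.30570/0.22468 = 13.887 rad/s.

13.9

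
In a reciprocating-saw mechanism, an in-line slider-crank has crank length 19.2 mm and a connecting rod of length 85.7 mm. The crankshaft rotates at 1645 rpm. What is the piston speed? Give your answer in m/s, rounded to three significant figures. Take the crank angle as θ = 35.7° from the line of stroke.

ω = 2π·1645/60 = 172.3 rad/s
For an in-line slider-crank, x = r cosθ + √(L² − r² sin²θ), so v = −rω sinθ·[1 + r cosθ/√(L² − r² sin²θ)].
With r = 0.0192 m, L = 0.0857 m, θ = 35.7°: √(L² − r² sin²θ) = 0.084964 m.
v = −0.0192·172.3·0.58354·[1 + 0.0192·0.81208/0.084964] = -2.2842 m/s.
|v| = 2.2842 m/s.

2.28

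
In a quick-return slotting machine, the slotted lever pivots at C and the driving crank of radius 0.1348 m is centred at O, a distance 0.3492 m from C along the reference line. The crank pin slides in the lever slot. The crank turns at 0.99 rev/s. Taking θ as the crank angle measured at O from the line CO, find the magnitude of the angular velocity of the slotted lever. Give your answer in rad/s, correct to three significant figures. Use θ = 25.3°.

1.68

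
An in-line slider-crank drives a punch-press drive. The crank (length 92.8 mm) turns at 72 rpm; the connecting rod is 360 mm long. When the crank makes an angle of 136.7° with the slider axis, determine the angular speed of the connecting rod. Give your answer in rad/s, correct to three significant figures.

ω = 7.54 rad/s (converted from 72 rpm).
The rod makes angle φ with the slider axis where L sinφ = r sinθ; differentiating, L cosφ·φ̇ = r ω cosθ.
L cosφ = √(L² − r² sin²θ) = 0.35433 m.
|ω_rod| = r ω |cosθ| / √(L² − r² sin²θ) = 0.0928·7.54·0.72777/0.35433 = 1.4371 rad/s.

1.44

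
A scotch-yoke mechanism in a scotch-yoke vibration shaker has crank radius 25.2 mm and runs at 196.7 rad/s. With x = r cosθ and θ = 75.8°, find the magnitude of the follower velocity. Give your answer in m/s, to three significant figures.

4.81

ω = 196.7 rad/s
x = r cosθ ⇒ ẋ = −rω sinθ.
|v| = rω|sinθ| = 0.0252·196.7·|sin 75.8°| = 4.8054 m/s.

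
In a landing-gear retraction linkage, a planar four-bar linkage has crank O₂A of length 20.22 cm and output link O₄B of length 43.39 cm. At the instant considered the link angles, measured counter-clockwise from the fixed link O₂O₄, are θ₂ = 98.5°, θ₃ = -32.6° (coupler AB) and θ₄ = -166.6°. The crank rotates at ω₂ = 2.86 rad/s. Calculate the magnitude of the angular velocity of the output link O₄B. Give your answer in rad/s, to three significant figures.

1.40

ω₂ = 2.86 rad/s
Differentiating the loop-closure r₂e^{iθ₂}+r₃e^{iθ₃}=r₁+r₄e^{iθ₄} gives r₂ω₂e^{iθ₂}+r₃ω₃e^{iθ₃}=r₄ω₄e^{iθ₄}.
Eliminating the other unknown: ω₄ = r₂ω₂ sin(θ₂−θ₃) / [r₄ sin(θ₄−θ₃)].
Numerator sine = +0.75356; denominator sine = -0.71934.
Result = 0.2022·2.86·(+0.75356) / (0.4339·(-0.71934)) = -1.3962 rad/s; magnitude 1.3962 rad/s.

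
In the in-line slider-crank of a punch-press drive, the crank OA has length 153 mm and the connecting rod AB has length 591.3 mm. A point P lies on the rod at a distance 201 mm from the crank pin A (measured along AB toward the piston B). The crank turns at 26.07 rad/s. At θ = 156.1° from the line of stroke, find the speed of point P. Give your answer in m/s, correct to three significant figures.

ω = 26.07 rad/s.  Crank-pin speed |V_A| = rω = 3.9887 m/s, perpendicular to OA.
Rod angle: sinφ = −(r/L) sinθ ⇒ φ = -6.017°; ω_rod = −rω cosθ/√(L²−r²sin²θ) = +6.2014 rad/s.
V_P = V_A + ω_rod × AP, with AP = 0.201 m along the rod.
Components: V_Px = −rω sinθ − a·ω_rod·sinφ = -1.4853 m/s;  V_Py = rω cosθ + a·ω_rod·cosφ = -2.4071 m/s.
|V_P| = √(V_Px² + V_Py²) = 2.8285 m/s.

2.83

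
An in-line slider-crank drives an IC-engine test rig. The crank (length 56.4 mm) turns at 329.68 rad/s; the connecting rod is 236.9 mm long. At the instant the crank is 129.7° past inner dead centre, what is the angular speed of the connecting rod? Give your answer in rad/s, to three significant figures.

51.0

ω = 329.7 rad/s
The rod makes angle φ with the slider axis where L sinφ = r sinθ; differentiating, L cosφ·φ̇ = r ω cosθ.
L cosφ = √(L² − r² sin²θ) = 0.23289 m.
|ω_rod| = r ω |cosθ| / √(L² − r² sin²θ) = 0.0564·329.7·0.63877/0.23289 = 50.999 rad/s.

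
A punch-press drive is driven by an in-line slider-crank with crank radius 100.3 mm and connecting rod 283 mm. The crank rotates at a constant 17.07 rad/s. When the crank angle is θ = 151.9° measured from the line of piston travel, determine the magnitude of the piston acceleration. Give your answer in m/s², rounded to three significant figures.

19.7

ω = 17.07 rad/s
x(θ) = r cosθ + √(L² − r² sin²θ); with ω constant, a = ω²·d²x/dθ².
d²x/dθ² = −r cosθ − r²(cos2θ)/√u − r⁴ sin²2θ/(4u^{3/2}),  u = L² − r² sin²θ = 0.0778571 m².
Substituting r = 0.1003 m, L = 0.283 m, θ = 151.9°: d²x/dθ² = +0.067616 m.
a = ω²·d²x/dθ² = (17.07)²·(+0.067616) = +19.702 m/s²;  |a| = 19.702 m/s².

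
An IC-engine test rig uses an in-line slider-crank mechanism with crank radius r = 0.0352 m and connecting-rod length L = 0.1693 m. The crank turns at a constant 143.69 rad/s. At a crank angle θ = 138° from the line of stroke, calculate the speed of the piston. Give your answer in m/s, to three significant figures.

2.86

ω = 143.7 rad/s
For an in-line slider-crank, x = r cosθ + √(L² − r² sin²θ), so v = −rω sinθ·[1 + r cosθ/√(L² − r² sin²θ)].
With r = 0.0352 m, L = 0.1693 m, θ = 138°: √(L² − r² sin²θ) = 0.16765 m.
v = −0.0352·143.7·0.66913·[1 + 0.0352·-0.74314/0.16765] = -2.8563 m/s.
|v| = 2.8563 m/s.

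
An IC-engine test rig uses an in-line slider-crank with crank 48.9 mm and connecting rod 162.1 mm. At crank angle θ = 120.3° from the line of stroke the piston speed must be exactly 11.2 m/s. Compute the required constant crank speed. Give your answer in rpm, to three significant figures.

3010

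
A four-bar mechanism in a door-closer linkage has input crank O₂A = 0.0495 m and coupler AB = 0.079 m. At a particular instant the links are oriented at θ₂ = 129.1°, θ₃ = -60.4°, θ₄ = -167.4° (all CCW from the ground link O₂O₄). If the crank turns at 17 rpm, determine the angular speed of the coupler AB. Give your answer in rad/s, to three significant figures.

1.04

ω₂ = 1.78 rad/s (from 17 rpm).
Differentiating the loop-closure r₂e^{iθ₂}+r₃e^{iθ₃}=r₁+r₄e^{iθ₄} gives r₂ω₂e^{iθ₂}+r₃ω₃e^{iθ₃}=r₄ω₄e^{iθ₄}.
Eliminating the other unknown: ω₃ = r₂ω₂ sin(θ₄−θ₂) / [r₃ sin(θ₃−θ₄)].
Numerator sine = +0.89493; denominator sine = +0.95630.
Result = 0.0495·1.78·(+0.89493) / (0.079·(+0.95630)) = +1.0439 rad/s; magnitude 1.0439 rad/s.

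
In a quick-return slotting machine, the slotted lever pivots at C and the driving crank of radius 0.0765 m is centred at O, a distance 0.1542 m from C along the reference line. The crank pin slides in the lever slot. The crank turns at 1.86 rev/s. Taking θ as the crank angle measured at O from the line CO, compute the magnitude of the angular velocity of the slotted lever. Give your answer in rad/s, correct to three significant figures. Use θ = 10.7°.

ω = 11.69 rad/s (from 1.86 rev/s).
Crank pin A relative to C: A = (d + r cosθ, r sinθ); lever angle φ = atan2(r sinθ, d + r cosθ).
Differentiating tanφ: φ̇ = rω(d cosθ + r)/(d² + r² + 2dr cosθ).
d² + r² + 2dr cosθ = |CA|² = 0.0528123 m²;  d cosθ + r = +0.22802 m.
|ω_lever| = |0.0765·11.69·+0.22802| / 0.0528123 = 3.86 rad/s.

3.86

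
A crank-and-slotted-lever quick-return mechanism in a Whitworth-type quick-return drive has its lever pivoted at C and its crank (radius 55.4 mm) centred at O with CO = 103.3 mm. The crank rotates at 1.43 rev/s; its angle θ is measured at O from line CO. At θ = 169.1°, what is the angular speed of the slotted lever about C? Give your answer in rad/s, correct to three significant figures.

9.16

ω = 8.985 rad/s (from 1.43 rev/s).
Crank pin A relative to C: A = (d + r cosθ, r sinθ); lever angle φ = atan2(r sinθ, d + r cosθ).
Differentiating tanφ: φ̇ = rω(d cosθ + r)/(d² + r² + 2dr cosθ).
d² + r² + 2dr cosθ = |CA|² = 0.0025009 m²;  d cosθ + r = -0.046036 m.
|ω_lever| = |0.0554·8.985·-0.046036| / 0.0025009 = 9.1628 rad/s.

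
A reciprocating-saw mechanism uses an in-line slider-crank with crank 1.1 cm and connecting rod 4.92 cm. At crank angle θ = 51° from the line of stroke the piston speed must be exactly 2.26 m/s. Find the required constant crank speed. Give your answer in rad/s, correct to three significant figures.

231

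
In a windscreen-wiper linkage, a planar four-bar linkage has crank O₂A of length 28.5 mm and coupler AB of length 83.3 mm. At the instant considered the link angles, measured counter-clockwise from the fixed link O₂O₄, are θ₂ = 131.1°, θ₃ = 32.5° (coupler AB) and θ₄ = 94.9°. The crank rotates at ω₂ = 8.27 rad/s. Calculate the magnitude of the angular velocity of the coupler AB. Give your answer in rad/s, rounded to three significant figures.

ω₂ = 8.27 rad/s
Differentiating the loop-closure r₂e^{iθ₂}+r₃e^{iθ₃}=r₁+r₄e^{iθ₄} gives r₂ω₂e^{iθ₂}+r₃ω₃e^{iθ₃}=r₄ω₄e^{iθ₄}.
Eliminating the other unknown: ω₃ = r₂ω₂ sin(θ₄−θ₂) / [r₃ sin(θ₃−θ₄)].
Numerator sine = -0.59061; denominator sine = -0.88620.
Result = 0.0285·8.27·(-0.59061) / (0.0833·(-0.88620)) = +1.8857 rad/s; magnitude 1.8857 rad/s.

1.89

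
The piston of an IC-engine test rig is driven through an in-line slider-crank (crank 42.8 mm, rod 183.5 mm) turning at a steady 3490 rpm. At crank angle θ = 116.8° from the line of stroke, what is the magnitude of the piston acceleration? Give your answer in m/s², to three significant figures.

3370

ω = 2π·3490/60 = 365.5 rad/s
x(θ) = r cosθ + √(L² − r² sin²θ); with ω constant, a = ω²·d²x/dθ².
d²x/dθ² = −r cosθ − r²(cos2θ)/√u − r⁴ sin²2θ/(4u^{3/2}),  u = L² − r² sin²θ = 0.0322128 m².
Substituting r = 0.0428 m, L = 0.1835 m, θ = 116.8°: d²x/dθ² = +0.02526 m.
a = ω²·d²x/dθ² = (365.5)²·(+0.02526) = +3374 m/s²;  |a| = 3374 m/s².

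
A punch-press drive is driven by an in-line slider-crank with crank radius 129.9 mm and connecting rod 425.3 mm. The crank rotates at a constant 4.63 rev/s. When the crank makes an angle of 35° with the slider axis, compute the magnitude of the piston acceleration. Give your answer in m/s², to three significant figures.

ω = 2π·4.63 = 29.09 rad/s
x(θ) = r cosθ + √(L² − r² sin²θ); with ω constant, a = ω²·d²x/dθ².
d²x/dθ² = −r cosθ − r²(cos2θ)/√u − r⁴ sin²2θ/(4u^{3/2}),  u = L² − r² sin²θ = 0.175329 m².
Substituting r = 0.1299 m, L = 0.4253 m, θ = 35°: d²x/dθ² = -0.12105 m.
a = ω²·d²x/dθ² = (29.09)²·(-0.12105) = -102.44 m/s²;  |a| = 102.44 m/s².

102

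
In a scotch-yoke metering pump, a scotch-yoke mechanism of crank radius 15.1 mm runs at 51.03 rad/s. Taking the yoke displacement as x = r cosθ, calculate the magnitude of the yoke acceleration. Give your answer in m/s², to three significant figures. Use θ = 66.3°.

ω = 51.03 rad/s
x = r cosθ ⇒ ẍ = −rω² cosθ (ω constant).
|a| = rω²|cosθ| = 0.0151·(51.03)²·|cos 66.3°| = 15.805 m/s².

15.8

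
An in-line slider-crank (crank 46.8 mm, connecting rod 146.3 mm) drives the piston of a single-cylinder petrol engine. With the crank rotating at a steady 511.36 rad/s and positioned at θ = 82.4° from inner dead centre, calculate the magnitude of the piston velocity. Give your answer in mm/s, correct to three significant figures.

ω = 511.4 rad/s
For an in-line slider-crank, x = r cosθ + √(L² − r² sin²θ), so v = −rω sinθ·[1 + r cosθ/√(L² − r² sin²θ)].
With r = 0.0468 m, L = 0.1463 m, θ = 82.4°: √(L² − r² sin²θ) = 0.13875 m.
v = −0.0468·511.4·0.99122·[1 + 0.0468·0.13226/0.13875] = -24.78 m/s.
|v| = 24.78 m/s = 24780 mm/s.

24800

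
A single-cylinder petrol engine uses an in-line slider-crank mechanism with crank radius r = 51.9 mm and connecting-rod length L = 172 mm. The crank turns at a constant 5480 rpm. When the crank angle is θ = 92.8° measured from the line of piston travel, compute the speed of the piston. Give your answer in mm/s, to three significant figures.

ω = 2π·5480/60 = 573.9 rad/s
For an in-line slider-crank, x = r cosθ + √(L² − r² sin²θ), so v = −rω sinθ·[1 + r cosθ/√(L² − r² sin²θ)].
With r = 0.0519 m, L = 0.172 m, θ = 92.8°: √(L² − r² sin²θ) = 0.164 m.
v = −0.0519·573.9·0.99881·[1 + 0.0519·-0.04885/0.164] = -29.288 m/s.
|v| = 29.288 m/s = 29288 mm/s.

29300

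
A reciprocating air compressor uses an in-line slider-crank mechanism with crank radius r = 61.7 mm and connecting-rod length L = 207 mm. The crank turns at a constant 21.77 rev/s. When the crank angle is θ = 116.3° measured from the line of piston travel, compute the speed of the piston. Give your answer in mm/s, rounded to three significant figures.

6530

ω = 2π·21.8 = 136.8 rad/s
For an in-line slider-crank, x = r cosθ + √(L² − r² sin²θ), so v = −rω sinθ·[1 + r cosθ/√(L² − r² sin²θ)].
With r = 0.0617 m, L = 0.207 m, θ = 116.3°: √(L² − r² sin²θ) = 0.19947 m.
v = −0.0617·136.8·0.89649·[1 + 0.0617·-0.44307/0.19947] = -6.5291 m/s.
|v| = 6.5291 m/s = 6529.1 mm/s.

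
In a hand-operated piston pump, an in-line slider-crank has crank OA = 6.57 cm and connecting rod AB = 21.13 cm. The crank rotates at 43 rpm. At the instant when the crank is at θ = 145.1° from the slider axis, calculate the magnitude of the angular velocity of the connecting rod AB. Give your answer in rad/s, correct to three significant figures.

1.17

ω = 4.503 rad/s (converted from 43 rpm).
The rod makes angle φ with the slider axis where L sinφ = r sinθ; differentiating, L cosφ·φ̇ = r ω cosθ.
L cosφ = √(L² − r² sin²θ) = 0.20793 m.
|ω_rod| = r ω |cosθ| / √(L² − r² sin²θ) = 0.0657·4.503·0.82015/0.20793 = 1.1669 rad/s.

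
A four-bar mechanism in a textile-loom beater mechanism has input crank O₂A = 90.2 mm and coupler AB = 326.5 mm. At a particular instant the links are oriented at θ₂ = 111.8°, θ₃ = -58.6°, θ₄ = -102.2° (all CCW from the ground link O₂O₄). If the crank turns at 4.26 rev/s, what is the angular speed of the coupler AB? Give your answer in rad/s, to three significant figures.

6.00

ω₂ = 26.77 rad/s (from 4.26 rev/s).
Differentiating the loop-closure r₂e^{iθ₂}+r₃e^{iθ₃}=r₁+r₄e^{iθ₄} gives r₂ω₂e^{iθ₂}+r₃ω₃e^{iθ₃}=r₄ω₄e^{iθ₄}.
Eliminating the other unknown: ω₃ = r₂ω₂ sin(θ₄−θ₂) / [r₃ sin(θ₃−θ₄)].
Numerator sine = +0.55919; denominator sine = +0.68962.
Result = 0.0902·26.77·(+0.55919) / (0.3265·(+0.68962)) = +5.996 rad/s; magnitude 5.996 rad/s.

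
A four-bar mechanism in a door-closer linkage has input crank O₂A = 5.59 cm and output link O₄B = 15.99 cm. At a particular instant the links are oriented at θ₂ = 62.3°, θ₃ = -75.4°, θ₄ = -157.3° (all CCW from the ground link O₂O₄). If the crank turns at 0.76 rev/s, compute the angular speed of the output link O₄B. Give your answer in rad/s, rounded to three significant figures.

1.13

ω₂ = 4.775 rad/s (from 0.76 rev/s).
Differentiating the loop-closure r₂e^{iθ₂}+r₃e^{iθ₃}=r₁+r₄e^{iθ₄} gives r₂ω₂e^{iθ₂}+r₃ω₃e^{iθ₃}=r₄ω₄e^{iθ₄}.
Eliminating the other unknown: ω₄ = r₂ω₂ sin(θ₂−θ₃) / [r₄ sin(θ₄−θ₃)].
Numerator sine = +0.67301; denominator sine = -0.99002.
Result = 0.0559·4.775·(+0.67301) / (0.1599·(-0.99002)) = -1.1348 rad/s; magnitude 1.1348 rad/s.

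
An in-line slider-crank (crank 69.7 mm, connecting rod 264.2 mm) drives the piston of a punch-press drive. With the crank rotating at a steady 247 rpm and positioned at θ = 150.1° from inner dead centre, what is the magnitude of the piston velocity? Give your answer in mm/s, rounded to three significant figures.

ω = 2π·247/60 = 25.87 rad/s
For an in-line slider-crank, x = r cosθ + √(L² − r² sin²θ), so v = −rω sinθ·[1 + r cosθ/√(L² − r² sin²θ)].
With r = 0.0697 m, L = 0.2642 m, θ = 150.1°: √(L² − r² sin²θ) = 0.26191 m.
v = −0.0697·25.87·0.49849·[1 + 0.0697·-0.86690/0.26191] = -0.69136 m/s.
|v| = 0.69136 m/s = 691.36 mm/s.

691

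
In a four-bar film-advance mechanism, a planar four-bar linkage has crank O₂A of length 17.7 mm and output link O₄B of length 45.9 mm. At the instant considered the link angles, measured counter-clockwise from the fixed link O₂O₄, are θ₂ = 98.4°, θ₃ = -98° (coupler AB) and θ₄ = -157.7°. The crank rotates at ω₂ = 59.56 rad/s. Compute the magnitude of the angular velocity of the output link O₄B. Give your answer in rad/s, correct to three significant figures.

ω₂ = 59.56 rad/s
Differentiating the loop-closure r₂e^{iθ₂}+r₃e^{iθ₃}=r₁+r₄e^{iθ₄} gives r₂ω₂e^{iθ₂}+r₃ω₃e^{iθ₃}=r₄ω₄e^{iθ₄}.
Eliminating the other unknown: ω₄ = r₂ω₂ sin(θ₂−θ₃) / [r₄ sin(θ₄−θ₃)].
Numerator sine = -0.28234; denominator sine = -0.86340.
Result = 0.0177·59.56·(-0.28234) / (0.0459·(-0.86340)) = +7.5107 rad/s; magnitude 7.5107 rad/s.

7.51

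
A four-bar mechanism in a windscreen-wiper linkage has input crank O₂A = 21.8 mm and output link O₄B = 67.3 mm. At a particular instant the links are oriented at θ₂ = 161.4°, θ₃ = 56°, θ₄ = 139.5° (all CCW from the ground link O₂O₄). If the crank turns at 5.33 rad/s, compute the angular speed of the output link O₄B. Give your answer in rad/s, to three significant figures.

1.68

ω₂ = 5.33 rad/s
Differentiating the loop-closure r₂e^{iθ₂}+r₃e^{iθ₃}=r₁+r₄e^{iθ₄} gives r₂ω₂e^{iθ₂}+r₃ω₃e^{iθ₃}=r₄ω₄e^{iθ₄}.
Eliminating the other unknown: ω₄ = r₂ω₂ sin(θ₂−θ₃) / [r₄ sin(θ₄−θ₃)].
Numerator sine = +0.96410; denominator sine = +0.99357.
Result = 0.0218·5.33·(+0.96410) / (0.0673·(+0.99357)) = +1.6753 rad/s; magnitude 1.6753 rad/s.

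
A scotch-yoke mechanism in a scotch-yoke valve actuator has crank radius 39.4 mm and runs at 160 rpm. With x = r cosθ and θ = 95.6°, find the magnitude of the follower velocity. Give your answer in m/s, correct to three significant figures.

0.657

ω = 16.76 rad/s (from 160 rpm).
x = r cosθ ⇒ ẋ = −rω sinθ.
|v| = rω|sinθ| = 0.0394·16.76·|sin 95.6°| = 0.657 m/s.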